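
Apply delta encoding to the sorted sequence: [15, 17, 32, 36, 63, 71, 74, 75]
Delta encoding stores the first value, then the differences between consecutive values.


First value: 15
Deltas:
  17 - 15 = 2
  32 - 17 = 15
  36 - 32 = 4
  63 - 36 = 27
  71 - 63 = 8
  74 - 71 = 3
  75 - 74 = 1


Delta encoded: [15, 2, 15, 4, 27, 8, 3, 1]


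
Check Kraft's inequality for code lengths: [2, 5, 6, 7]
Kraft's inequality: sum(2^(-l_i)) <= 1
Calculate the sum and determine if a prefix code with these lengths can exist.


Sum = 2^(-2) + 2^(-5) + 2^(-6) + 2^(-7)
    = 0.25 + 0.03125 + 0.015625 + 0.0078125
    = 39/128 = 0.3046875
Since 0.3046875 <= 1, Kraft's inequality IS satisfied.
A prefix code with these lengths CAN exist.

Kraft sum = 0.3046875. Satisfied.


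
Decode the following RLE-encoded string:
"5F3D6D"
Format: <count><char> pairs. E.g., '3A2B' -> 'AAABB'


Expanding each <count><char> pair:
  5F -> 'FFFFF'
  3D -> 'DDD'
  6D -> 'DDDDDD'

Decoded = FFFFFDDDDDDDDD


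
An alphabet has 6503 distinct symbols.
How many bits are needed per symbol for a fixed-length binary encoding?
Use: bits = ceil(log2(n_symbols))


log2(6503) = 12.6669
Bracket: 2^12 = 4096 < 6503 <= 2^13 = 8192
So ceil(log2(6503)) = 13

bits = ceil(log2(6503)) = ceil(12.6669) = 13 bits


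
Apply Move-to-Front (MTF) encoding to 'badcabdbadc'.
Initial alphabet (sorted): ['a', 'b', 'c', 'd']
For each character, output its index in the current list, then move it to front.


MTF encoding:
'b': index 1 in ['a', 'b', 'c', 'd'] -> ['b', 'a', 'c', 'd']
'a': index 1 in ['b', 'a', 'c', 'd'] -> ['a', 'b', 'c', 'd']
'd': index 3 in ['a', 'b', 'c', 'd'] -> ['d', 'a', 'b', 'c']
'c': index 3 in ['d', 'a', 'b', 'c'] -> ['c', 'd', 'a', 'b']
'a': index 2 in ['c', 'd', 'a', 'b'] -> ['a', 'c', 'd', 'b']
'b': index 3 in ['a', 'c', 'd', 'b'] -> ['b', 'a', 'c', 'd']
'd': index 3 in ['b', 'a', 'c', 'd'] -> ['d', 'b', 'a', 'c']
'b': index 1 in ['d', 'b', 'a', 'c'] -> ['b', 'd', 'a', 'c']
'a': index 2 in ['b', 'd', 'a', 'c'] -> ['a', 'b', 'd', 'c']
'd': index 2 in ['a', 'b', 'd', 'c'] -> ['d', 'a', 'b', 'c']
'c': index 3 in ['d', 'a', 'b', 'c'] -> ['c', 'd', 'a', 'b']


Output: [1, 1, 3, 3, 2, 3, 3, 1, 2, 2, 3]


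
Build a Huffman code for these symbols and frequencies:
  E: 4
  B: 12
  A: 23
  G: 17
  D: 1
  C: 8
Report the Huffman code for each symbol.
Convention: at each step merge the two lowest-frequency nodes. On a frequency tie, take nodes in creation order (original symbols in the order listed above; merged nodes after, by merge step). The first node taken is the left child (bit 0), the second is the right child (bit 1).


Huffman tree construction:
Step 1: Merge D(1) + E(4) = 5
Step 2: Merge (D+E)(5) + C(8) = 13
Step 3: Merge B(12) + ((D+E)+C)(13) = 25
Step 4: Merge G(17) + A(23) = 40
Step 5: Merge (B+((D+E)+C))(25) + (G+A)(40) = 65
Read each symbol's code off the tree from the root (left child = 0, right child = 1).

Codes:
  E: 0101 (length 4)
  B: 00 (length 2)
  A: 11 (length 2)
  G: 10 (length 2)
  D: 0100 (length 4)
  C: 011 (length 3)
Average code length: 148/65 = 2.2769 bits/symbol


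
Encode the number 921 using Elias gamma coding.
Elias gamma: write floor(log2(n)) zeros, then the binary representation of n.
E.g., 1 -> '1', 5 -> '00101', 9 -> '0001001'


num_bits = floor(log2(921)) + 1 = 10
leading_zeros = num_bits - 1 = 9
binary(921) = 1110011001

Elias gamma(921) = '000000000' + '1110011001' = 0000000001110011001 (19 bits)


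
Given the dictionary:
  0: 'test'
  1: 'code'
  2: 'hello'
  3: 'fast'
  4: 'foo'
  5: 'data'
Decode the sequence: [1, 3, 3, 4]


Look up each index in the dictionary:
  1 -> 'code'
  3 -> 'fast'
  3 -> 'fast'
  4 -> 'foo'

Decoded: "code fast fast foo"


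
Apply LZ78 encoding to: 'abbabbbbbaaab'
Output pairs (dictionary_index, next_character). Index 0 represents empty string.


LZ78 encoding steps:
Dictionary: {0: ''}
Step 1: w='' (idx 0), next='a' -> output (0, 'a'), add 'a' as idx 1
Step 2: w='' (idx 0), next='b' -> output (0, 'b'), add 'b' as idx 2
Step 3: w='b' (idx 2), next='a' -> output (2, 'a'), add 'ba' as idx 3
Step 4: w='b' (idx 2), next='b' -> output (2, 'b'), add 'bb' as idx 4
Step 5: w='bb' (idx 4), next='b' -> output (4, 'b'), add 'bbb' as idx 5
Step 6: w='a' (idx 1), next='a' -> output (1, 'a'), add 'aa' as idx 6
Step 7: w='a' (idx 1), next='b' -> output (1, 'b'), add 'ab' as idx 7


Encoded: [(0, 'a'), (0, 'b'), (2, 'a'), (2, 'b'), (4, 'b'), (1, 'a'), (1, 'b')]


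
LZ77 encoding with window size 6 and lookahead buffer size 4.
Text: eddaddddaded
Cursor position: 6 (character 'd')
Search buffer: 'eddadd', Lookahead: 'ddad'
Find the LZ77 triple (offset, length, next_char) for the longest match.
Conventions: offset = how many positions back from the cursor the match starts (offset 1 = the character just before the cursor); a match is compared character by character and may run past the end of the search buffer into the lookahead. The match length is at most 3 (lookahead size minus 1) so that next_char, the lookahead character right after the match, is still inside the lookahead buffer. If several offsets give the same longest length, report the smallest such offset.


Try each offset into the search buffer:
  offset=1 (pos 5, char 'd'): match length 2
  offset=2 (pos 4, char 'd'): match length 2
  offset=3 (pos 3, char 'a'): match length 0
  offset=4 (pos 2, char 'd'): match length 1
  offset=5 (pos 1, char 'd'): match length 3
  offset=6 (pos 0, char 'e'): match length 0
Longest match has length 3 at offset 5.
next_char = character at position 6 + 3 = 9 -> 'd'

Best match: offset=5, length=3 (matching 'dda' starting at position 1)
LZ77 triple: (5, 3, 'd')


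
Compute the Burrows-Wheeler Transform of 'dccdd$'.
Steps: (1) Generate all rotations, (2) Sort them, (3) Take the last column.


Rotations (sorted):
  0: $dccdd -> last char: d
  1: ccdd$d -> last char: d
  2: cdd$dc -> last char: c
  3: d$dccd -> last char: d
  4: dccdd$ -> last char: $
  5: dd$dcc -> last char: c


BWT = ddcd$c


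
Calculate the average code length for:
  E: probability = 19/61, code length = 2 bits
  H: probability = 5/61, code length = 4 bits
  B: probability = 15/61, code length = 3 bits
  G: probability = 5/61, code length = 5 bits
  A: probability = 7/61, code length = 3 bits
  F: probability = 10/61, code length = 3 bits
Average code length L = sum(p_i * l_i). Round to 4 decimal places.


Weighted contributions p_i * l_i:
  E: (19/61) * 2 = 38/61
  H: (5/61) * 4 = 20/61
  B: (15/61) * 3 = 45/61
  G: (5/61) * 5 = 25/61
  A: (7/61) * 3 = 21/61
  F: (10/61) * 3 = 30/61
Sum = (38 + 20 + 45 + 25 + 21 + 30)/61 = 179/61

L = 179/61 = 2.9344 bits/symbol


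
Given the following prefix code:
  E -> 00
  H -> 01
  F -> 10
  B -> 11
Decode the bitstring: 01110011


Decoding step by step:
Bits 01 -> H
Bits 11 -> B
Bits 00 -> E
Bits 11 -> B


Decoded message: HBEB


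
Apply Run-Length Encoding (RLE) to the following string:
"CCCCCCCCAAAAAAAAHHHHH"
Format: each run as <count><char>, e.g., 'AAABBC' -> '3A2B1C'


Scanning runs left to right:
  i=0: run of 'C' x 8 -> '8C'
  i=8: run of 'A' x 8 -> '8A'
  i=16: run of 'H' x 5 -> '5H'

RLE = 8C8A5H


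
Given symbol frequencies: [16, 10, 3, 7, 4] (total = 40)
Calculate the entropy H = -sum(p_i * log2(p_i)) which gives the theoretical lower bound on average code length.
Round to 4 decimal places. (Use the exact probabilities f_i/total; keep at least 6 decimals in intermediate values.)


Per-symbol terms -p_i * log2(p_i) with p_i = f_i/40:
  p = 16/40 = 0.400000: log2(p) = -1.321928, -p*log2(p) = 0.528771
  p = 10/40 = 0.250000: log2(p) = -2.000000, -p*log2(p) = 0.500000
  p = 3/40 = 0.075000: log2(p) = -3.736966, -p*log2(p) = 0.280272
  p = 7/40 = 0.175000: log2(p) = -2.514573, -p*log2(p) = 0.440050
  p = 4/40 = 0.100000: log2(p) = -3.321928, -p*log2(p) = 0.332193
H = 0.528771 + 0.500000 + 0.280272 + 0.440050 + 0.332193 = 2.081286

H = 2.0813 bits/symbol


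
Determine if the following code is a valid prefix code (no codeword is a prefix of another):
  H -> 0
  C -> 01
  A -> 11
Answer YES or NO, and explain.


Checking each pair (does one codeword prefix another?):
  H='0' vs C='01': prefix -- VIOLATION

NO -- this is NOT a valid prefix code. H (0) is a prefix of C (01).


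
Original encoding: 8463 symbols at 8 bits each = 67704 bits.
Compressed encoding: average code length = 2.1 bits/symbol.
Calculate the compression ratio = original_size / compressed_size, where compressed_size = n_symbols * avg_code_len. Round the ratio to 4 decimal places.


original_size = n_symbols * orig_bits = 8463 * 8 = 67704 bits
compressed_size = n_symbols * avg_code_len = 8463 * 2.1 = 17772.3 bits
ratio = original_size / compressed_size = 67704 / 17772.3 = 3.8095

Compression ratio = 3.8095


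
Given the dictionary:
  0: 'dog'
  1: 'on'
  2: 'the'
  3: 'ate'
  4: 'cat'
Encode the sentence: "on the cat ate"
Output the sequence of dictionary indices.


Look up each word in the dictionary:
  'on' -> 1
  'the' -> 2
  'cat' -> 4
  'ate' -> 3

Encoded: [1, 2, 4, 3]


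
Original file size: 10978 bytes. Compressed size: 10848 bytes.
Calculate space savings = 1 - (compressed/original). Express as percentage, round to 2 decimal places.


ratio = compressed/original = 10848/10978 = 0.988158
savings = 1 - ratio = 1 - 0.988158 = 0.011842
as a percentage: 0.011842 * 100 = 1.18%

Space savings = 1 - 10848/10978 = 1.18%


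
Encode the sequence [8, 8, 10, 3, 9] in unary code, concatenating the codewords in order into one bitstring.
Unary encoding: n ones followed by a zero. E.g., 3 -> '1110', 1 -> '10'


Encode each number as n ones followed by a terminating 0:
  8 -> 111111110 (9 bits)
  8 -> 111111110 (9 bits)
  10 -> 11111111110 (11 bits)
  3 -> 1110 (4 bits)
  9 -> 1111111110 (10 bits)
Total length = 9 + 9 + 11 + 4 + 10 = 43 bits.

Unary([8, 8, 10, 3, 9]) = 1111111101111111101111111111011101111111110 (43 bits)


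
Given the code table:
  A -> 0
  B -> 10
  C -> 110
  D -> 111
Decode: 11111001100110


Decoding:
111 -> D
110 -> C
0 -> A
110 -> C
0 -> A
110 -> C


Result: DCACAC


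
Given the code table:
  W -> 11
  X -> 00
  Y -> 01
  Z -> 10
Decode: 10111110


Decoding:
10 -> Z
11 -> W
11 -> W
10 -> Z


Result: ZWWZ


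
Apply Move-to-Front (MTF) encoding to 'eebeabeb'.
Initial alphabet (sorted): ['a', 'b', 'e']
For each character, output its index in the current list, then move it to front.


MTF encoding:
'e': index 2 in ['a', 'b', 'e'] -> ['e', 'a', 'b']
'e': index 0 in ['e', 'a', 'b'] -> ['e', 'a', 'b']
'b': index 2 in ['e', 'a', 'b'] -> ['b', 'e', 'a']
'e': index 1 in ['b', 'e', 'a'] -> ['e', 'b', 'a']
'a': index 2 in ['e', 'b', 'a'] -> ['a', 'e', 'b']
'b': index 2 in ['a', 'e', 'b'] -> ['b', 'a', 'e']
'e': index 2 in ['b', 'a', 'e'] -> ['e', 'b', 'a']
'b': index 1 in ['e', 'b', 'a'] -> ['b', 'e', 'a']


Output: [2, 0, 2, 1, 2, 2, 2, 1]


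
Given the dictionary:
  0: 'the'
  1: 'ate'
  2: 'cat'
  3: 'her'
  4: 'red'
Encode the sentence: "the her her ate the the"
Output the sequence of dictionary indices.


Look up each word in the dictionary:
  'the' -> 0
  'her' -> 3
  'her' -> 3
  'ate' -> 1
  'the' -> 0
  'the' -> 0

Encoded: [0, 3, 3, 1, 0, 0]


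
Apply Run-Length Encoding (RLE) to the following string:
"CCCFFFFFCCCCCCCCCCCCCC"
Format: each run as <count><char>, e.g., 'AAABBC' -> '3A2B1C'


Scanning runs left to right:
  i=0: run of 'C' x 3 -> '3C'
  i=3: run of 'F' x 5 -> '5F'
  i=8: run of 'C' x 14 -> '14C'

RLE = 3C5F14C


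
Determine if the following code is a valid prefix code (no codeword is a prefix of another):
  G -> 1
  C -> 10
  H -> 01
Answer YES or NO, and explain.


Checking each pair (does one codeword prefix another?):
  G='1' vs C='10': prefix -- VIOLATION

NO -- this is NOT a valid prefix code. G (1) is a prefix of C (10).


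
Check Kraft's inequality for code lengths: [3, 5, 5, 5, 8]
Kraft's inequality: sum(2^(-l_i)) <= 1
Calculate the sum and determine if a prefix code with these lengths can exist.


Sum = 2^(-3) + 2^(-5) + 2^(-5) + 2^(-5) + 2^(-8)
    = 0.125 + 0.03125 + 0.03125 + 0.03125 + 0.00390625
    = 57/256 = 0.22265625
Since 0.22265625 <= 1, Kraft's inequality IS satisfied.
A prefix code with these lengths CAN exist.

Kraft sum = 0.22265625. Satisfied.


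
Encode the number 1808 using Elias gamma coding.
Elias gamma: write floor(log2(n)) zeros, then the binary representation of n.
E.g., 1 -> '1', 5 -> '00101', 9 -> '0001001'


num_bits = floor(log2(1808)) + 1 = 11
leading_zeros = num_bits - 1 = 10
binary(1808) = 11100010000

Elias gamma(1808) = '0000000000' + '11100010000' = 000000000011100010000 (21 bits)


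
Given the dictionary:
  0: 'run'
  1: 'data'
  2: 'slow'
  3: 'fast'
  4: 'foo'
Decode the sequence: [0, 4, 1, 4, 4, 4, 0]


Look up each index in the dictionary:
  0 -> 'run'
  4 -> 'foo'
  1 -> 'data'
  4 -> 'foo'
  4 -> 'foo'
  4 -> 'foo'
  0 -> 'run'

Decoded: "run foo data foo foo foo run"


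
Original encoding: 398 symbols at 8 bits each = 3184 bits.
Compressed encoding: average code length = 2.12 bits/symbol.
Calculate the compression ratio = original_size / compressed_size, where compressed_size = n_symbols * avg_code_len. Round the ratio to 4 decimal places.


original_size = n_symbols * orig_bits = 398 * 8 = 3184 bits
compressed_size = n_symbols * avg_code_len = 398 * 2.12 = 843.76 bits
ratio = original_size / compressed_size = 3184 / 843.76 = 3.7736

Compression ratio = 3.7736


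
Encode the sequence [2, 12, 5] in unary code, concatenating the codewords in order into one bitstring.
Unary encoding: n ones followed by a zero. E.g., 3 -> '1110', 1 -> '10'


Encode each number as n ones followed by a terminating 0:
  2 -> 110 (3 bits)
  12 -> 1111111111110 (13 bits)
  5 -> 111110 (6 bits)
Total length = 3 + 13 + 6 = 22 bits.

Unary([2, 12, 5]) = 1101111111111110111110 (22 bits)


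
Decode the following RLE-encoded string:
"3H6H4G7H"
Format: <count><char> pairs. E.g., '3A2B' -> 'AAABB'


Expanding each <count><char> pair:
  3H -> 'HHH'
  6H -> 'HHHHHH'
  4G -> 'GGGG'
  7H -> 'HHHHHHH'

Decoded = HHHHHHHHHGGGGHHHHHHH


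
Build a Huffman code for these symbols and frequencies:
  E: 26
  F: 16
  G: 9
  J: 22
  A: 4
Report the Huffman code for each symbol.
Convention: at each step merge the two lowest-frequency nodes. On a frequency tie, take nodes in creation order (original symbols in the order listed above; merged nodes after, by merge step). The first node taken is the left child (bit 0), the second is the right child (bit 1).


Huffman tree construction:
Step 1: Merge A(4) + G(9) = 13
Step 2: Merge (A+G)(13) + F(16) = 29
Step 3: Merge J(22) + E(26) = 48
Step 4: Merge ((A+G)+F)(29) + (J+E)(48) = 77
Read each symbol's code off the tree from the root (left child = 0, right child = 1).

Codes:
  E: 11 (length 2)
  F: 01 (length 2)
  G: 001 (length 3)
  J: 10 (length 2)
  A: 000 (length 3)
Average code length: 167/77 = 2.1688 bits/symbol


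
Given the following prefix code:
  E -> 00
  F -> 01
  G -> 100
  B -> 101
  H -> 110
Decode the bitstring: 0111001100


Decoding step by step:
Bits 01 -> F
Bits 110 -> H
Bits 01 -> F
Bits 100 -> G


Decoded message: FHFG


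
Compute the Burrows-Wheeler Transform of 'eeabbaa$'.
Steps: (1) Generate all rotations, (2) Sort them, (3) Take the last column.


Rotations (sorted):
  0: $eeabbaa -> last char: a
  1: a$eeabba -> last char: a
  2: aa$eeabb -> last char: b
  3: abbaa$ee -> last char: e
  4: baa$eeab -> last char: b
  5: bbaa$eea -> last char: a
  6: eabbaa$e -> last char: e
  7: eeabbaa$ -> last char: $


BWT = aabebae$


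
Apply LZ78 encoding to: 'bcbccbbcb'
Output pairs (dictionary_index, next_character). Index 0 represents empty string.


LZ78 encoding steps:
Dictionary: {0: ''}
Step 1: w='' (idx 0), next='b' -> output (0, 'b'), add 'b' as idx 1
Step 2: w='' (idx 0), next='c' -> output (0, 'c'), add 'c' as idx 2
Step 3: w='b' (idx 1), next='c' -> output (1, 'c'), add 'bc' as idx 3
Step 4: w='c' (idx 2), next='b' -> output (2, 'b'), add 'cb' as idx 4
Step 5: w='bc' (idx 3), next='b' -> output (3, 'b'), add 'bcb' as idx 5


Encoded: [(0, 'b'), (0, 'c'), (1, 'c'), (2, 'b'), (3, 'b')]


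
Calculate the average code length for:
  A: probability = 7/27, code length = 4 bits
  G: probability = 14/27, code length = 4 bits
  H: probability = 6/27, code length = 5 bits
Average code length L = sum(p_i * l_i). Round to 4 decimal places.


Weighted contributions p_i * l_i:
  A: (7/27) * 4 = 28/27
  G: (14/27) * 4 = 56/27
  H: (6/27) * 5 = 30/27
Sum = (28 + 56 + 30)/27 = 114/27

L = 114/27 = 4.2222 bits/symbol


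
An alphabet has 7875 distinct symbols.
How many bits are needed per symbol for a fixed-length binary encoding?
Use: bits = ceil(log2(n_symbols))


log2(7875) = 12.9431
Bracket: 2^12 = 4096 < 7875 <= 2^13 = 8192
So ceil(log2(7875)) = 13

bits = ceil(log2(7875)) = ceil(12.9431) = 13 bits


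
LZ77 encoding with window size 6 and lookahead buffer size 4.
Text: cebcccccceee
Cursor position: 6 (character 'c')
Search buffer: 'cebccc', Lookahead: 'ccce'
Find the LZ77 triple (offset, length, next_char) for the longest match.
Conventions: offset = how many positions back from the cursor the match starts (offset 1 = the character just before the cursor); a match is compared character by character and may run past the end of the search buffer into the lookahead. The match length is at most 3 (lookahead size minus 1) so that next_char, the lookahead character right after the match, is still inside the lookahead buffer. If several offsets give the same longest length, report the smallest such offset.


Try each offset into the search buffer:
  offset=1 (pos 5, char 'c'): match length 3
  offset=2 (pos 4, char 'c'): match length 3
  offset=3 (pos 3, char 'c'): match length 3
  offset=4 (pos 2, char 'b'): match length 0
  offset=5 (pos 1, char 'e'): match length 0
  offset=6 (pos 0, char 'c'): match length 1
Longest match has length 3, found at offsets 1, 2, 3; take the smallest, offset 1.
next_char = character at position 6 + 3 = 9 -> 'e'

Best match: offset=1, length=3 (matching 'ccc' starting at position 5)
LZ77 triple: (1, 3, 'e')


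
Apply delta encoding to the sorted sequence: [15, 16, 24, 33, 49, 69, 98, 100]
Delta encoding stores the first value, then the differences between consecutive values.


First value: 15
Deltas:
  16 - 15 = 1
  24 - 16 = 8
  33 - 24 = 9
  49 - 33 = 16
  69 - 49 = 20
  98 - 69 = 29
  100 - 98 = 2


Delta encoded: [15, 1, 8, 9, 16, 20, 29, 2]


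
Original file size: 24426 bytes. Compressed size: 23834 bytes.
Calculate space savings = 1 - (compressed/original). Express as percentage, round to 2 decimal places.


ratio = compressed/original = 23834/24426 = 0.975764
savings = 1 - ratio = 1 - 0.975764 = 0.024236
as a percentage: 0.024236 * 100 = 2.42%

Space savings = 1 - 23834/24426 = 2.42%


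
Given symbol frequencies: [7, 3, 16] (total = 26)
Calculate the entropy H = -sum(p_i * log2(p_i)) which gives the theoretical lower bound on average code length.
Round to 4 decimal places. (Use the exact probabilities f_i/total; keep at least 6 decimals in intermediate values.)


Per-symbol terms -p_i * log2(p_i) with p_i = f_i/26:
  p = 7/26 = 0.269231: log2(p) = -1.893085, -p*log2(p) = 0.509677
  p = 3/26 = 0.115385: log2(p) = -3.115477, -p*log2(p) = 0.359478
  p = 16/26 = 0.615385: log2(p) = -0.700440, -p*log2(p) = 0.431040
H = 0.509677 + 0.359478 + 0.431040 = 1.300195

H = 1.3002 bits/symbol


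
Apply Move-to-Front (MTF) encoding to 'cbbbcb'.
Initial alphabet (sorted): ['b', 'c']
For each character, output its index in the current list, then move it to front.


MTF encoding:
'c': index 1 in ['b', 'c'] -> ['c', 'b']
'b': index 1 in ['c', 'b'] -> ['b', 'c']
'b': index 0 in ['b', 'c'] -> ['b', 'c']
'b': index 0 in ['b', 'c'] -> ['b', 'c']
'c': index 1 in ['b', 'c'] -> ['c', 'b']
'b': index 1 in ['c', 'b'] -> ['b', 'c']


Output: [1, 1, 0, 0, 1, 1]


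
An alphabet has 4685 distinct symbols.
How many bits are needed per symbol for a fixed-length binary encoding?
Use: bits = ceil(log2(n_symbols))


log2(4685) = 12.1938
Bracket: 2^12 = 4096 < 4685 <= 2^13 = 8192
So ceil(log2(4685)) = 13

bits = ceil(log2(4685)) = ceil(12.1938) = 13 bits


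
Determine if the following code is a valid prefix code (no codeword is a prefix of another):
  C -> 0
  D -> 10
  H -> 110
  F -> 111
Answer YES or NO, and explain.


Checking each pair (does one codeword prefix another?):
  C='0' vs D='10': no prefix
  C='0' vs H='110': no prefix
  C='0' vs F='111': no prefix
  D='10' vs C='0': no prefix
  D='10' vs H='110': no prefix
  D='10' vs F='111': no prefix
  H='110' vs C='0': no prefix
  H='110' vs D='10': no prefix
  H='110' vs F='111': no prefix
  F='111' vs C='0': no prefix
  F='111' vs D='10': no prefix
  F='111' vs H='110': no prefix
No violation found over all pairs.

YES -- this is a valid prefix code. No codeword is a prefix of any other codeword.


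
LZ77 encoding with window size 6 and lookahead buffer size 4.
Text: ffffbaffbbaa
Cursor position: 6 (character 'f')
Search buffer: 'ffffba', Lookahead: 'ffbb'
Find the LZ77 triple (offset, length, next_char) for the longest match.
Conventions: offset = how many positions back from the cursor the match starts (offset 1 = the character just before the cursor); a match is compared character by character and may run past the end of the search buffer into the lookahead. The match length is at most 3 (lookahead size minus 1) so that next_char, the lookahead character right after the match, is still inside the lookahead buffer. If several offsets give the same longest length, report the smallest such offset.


Try each offset into the search buffer:
  offset=1 (pos 5, char 'a'): match length 0
  offset=2 (pos 4, char 'b'): match length 0
  offset=3 (pos 3, char 'f'): match length 1
  offset=4 (pos 2, char 'f'): match length 3
  offset=5 (pos 1, char 'f'): match length 2
  offset=6 (pos 0, char 'f'): match length 2
Longest match has length 3 at offset 4.
next_char = character at position 6 + 3 = 9 -> 'b'

Best match: offset=4, length=3 (matching 'ffb' starting at position 2)
LZ77 triple: (4, 3, 'b')


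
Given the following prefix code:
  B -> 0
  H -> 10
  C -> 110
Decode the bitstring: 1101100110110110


Decoding step by step:
Bits 110 -> C
Bits 110 -> C
Bits 0 -> B
Bits 110 -> C
Bits 110 -> C
Bits 110 -> C


Decoded message: CCBCCC


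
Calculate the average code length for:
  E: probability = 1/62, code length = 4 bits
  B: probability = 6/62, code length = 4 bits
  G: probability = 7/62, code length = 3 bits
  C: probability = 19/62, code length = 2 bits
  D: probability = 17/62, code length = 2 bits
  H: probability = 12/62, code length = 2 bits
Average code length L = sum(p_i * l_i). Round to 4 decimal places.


Weighted contributions p_i * l_i:
  E: (1/62) * 4 = 4/62
  B: (6/62) * 4 = 24/62
  G: (7/62) * 3 = 21/62
  C: (19/62) * 2 = 38/62
  D: (17/62) * 2 = 34/62
  H: (12/62) * 2 = 24/62
Sum = (4 + 24 + 21 + 38 + 34 + 24)/62 = 145/62

L = 145/62 = 2.3387 bits/symbol


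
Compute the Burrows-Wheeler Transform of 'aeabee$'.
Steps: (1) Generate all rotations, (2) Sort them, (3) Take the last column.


Rotations (sorted):
  0: $aeabee -> last char: e
  1: abee$ae -> last char: e
  2: aeabee$ -> last char: $
  3: bee$aea -> last char: a
  4: e$aeabe -> last char: e
  5: eabee$a -> last char: a
  6: ee$aeab -> last char: b


BWT = ee$aeab


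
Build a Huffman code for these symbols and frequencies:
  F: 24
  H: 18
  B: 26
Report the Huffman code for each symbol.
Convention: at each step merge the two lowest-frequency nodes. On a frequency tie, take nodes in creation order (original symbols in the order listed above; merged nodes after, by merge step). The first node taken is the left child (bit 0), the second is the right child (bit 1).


Huffman tree construction:
Step 1: Merge H(18) + F(24) = 42
Step 2: Merge B(26) + (H+F)(42) = 68
Read each symbol's code off the tree from the root (left child = 0, right child = 1).

Codes:
  F: 11 (length 2)
  H: 10 (length 2)
  B: 0 (length 1)
Average code length: 110/68 = 1.6176 bits/symbol


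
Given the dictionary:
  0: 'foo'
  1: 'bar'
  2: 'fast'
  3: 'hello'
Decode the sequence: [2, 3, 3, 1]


Look up each index in the dictionary:
  2 -> 'fast'
  3 -> 'hello'
  3 -> 'hello'
  1 -> 'bar'

Decoded: "fast hello hello bar"


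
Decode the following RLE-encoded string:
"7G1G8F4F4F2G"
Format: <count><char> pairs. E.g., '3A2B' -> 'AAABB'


Expanding each <count><char> pair:
  7G -> 'GGGGGGG'
  1G -> 'G'
  8F -> 'FFFFFFFF'
  4F -> 'FFFF'
  4F -> 'FFFF'
  2G -> 'GG'

Decoded = GGGGGGGGFFFFFFFFFFFFFFFFGG


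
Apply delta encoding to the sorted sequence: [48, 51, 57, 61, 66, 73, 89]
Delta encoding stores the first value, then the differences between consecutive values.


First value: 48
Deltas:
  51 - 48 = 3
  57 - 51 = 6
  61 - 57 = 4
  66 - 61 = 5
  73 - 66 = 7
  89 - 73 = 16


Delta encoded: [48, 3, 6, 4, 5, 7, 16]


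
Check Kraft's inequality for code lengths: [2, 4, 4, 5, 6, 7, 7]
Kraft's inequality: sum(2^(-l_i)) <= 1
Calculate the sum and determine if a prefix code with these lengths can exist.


Sum = 2^(-2) + 2^(-4) + 2^(-4) + 2^(-5) + 2^(-6) + 2^(-7) + 2^(-7)
    = 0.25 + 0.0625 + 0.0625 + 0.03125 + 0.015625 + 0.0078125 + 0.0078125
    = 56/128 = 0.4375
Since 0.4375 <= 1, Kraft's inequality IS satisfied.
A prefix code with these lengths CAN exist.

Kraft sum = 0.4375. Satisfied.


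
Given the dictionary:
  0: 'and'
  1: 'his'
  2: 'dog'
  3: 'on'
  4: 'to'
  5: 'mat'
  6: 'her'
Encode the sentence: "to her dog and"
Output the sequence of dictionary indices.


Look up each word in the dictionary:
  'to' -> 4
  'her' -> 6
  'dog' -> 2
  'and' -> 0

Encoded: [4, 6, 2, 0]


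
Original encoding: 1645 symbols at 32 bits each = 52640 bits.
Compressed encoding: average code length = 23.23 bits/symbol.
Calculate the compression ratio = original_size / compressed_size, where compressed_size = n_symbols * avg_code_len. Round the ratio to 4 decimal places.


original_size = n_symbols * orig_bits = 1645 * 32 = 52640 bits
compressed_size = n_symbols * avg_code_len = 1645 * 23.23 = 38213.35 bits
ratio = original_size / compressed_size = 52640 / 38213.35 = 1.3775

Compression ratio = 1.3775


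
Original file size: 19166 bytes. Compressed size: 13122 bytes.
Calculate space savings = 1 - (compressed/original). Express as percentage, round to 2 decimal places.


ratio = compressed/original = 13122/19166 = 0.68465
savings = 1 - ratio = 1 - 0.68465 = 0.31535
as a percentage: 0.31535 * 100 = 31.54%

Space savings = 1 - 13122/19166 = 31.54%


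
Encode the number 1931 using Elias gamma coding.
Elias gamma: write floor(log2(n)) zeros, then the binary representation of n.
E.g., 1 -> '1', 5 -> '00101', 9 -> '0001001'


num_bits = floor(log2(1931)) + 1 = 11
leading_zeros = num_bits - 1 = 10
binary(1931) = 11110001011

Elias gamma(1931) = '0000000000' + '11110001011' = 000000000011110001011 (21 bits)


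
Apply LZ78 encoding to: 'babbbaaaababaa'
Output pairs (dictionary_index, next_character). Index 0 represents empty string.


LZ78 encoding steps:
Dictionary: {0: ''}
Step 1: w='' (idx 0), next='b' -> output (0, 'b'), add 'b' as idx 1
Step 2: w='' (idx 0), next='a' -> output (0, 'a'), add 'a' as idx 2
Step 3: w='b' (idx 1), next='b' -> output (1, 'b'), add 'bb' as idx 3
Step 4: w='b' (idx 1), next='a' -> output (1, 'a'), add 'ba' as idx 4
Step 5: w='a' (idx 2), next='a' -> output (2, 'a'), add 'aa' as idx 5
Step 6: w='a' (idx 2), next='b' -> output (2, 'b'), add 'ab' as idx 6
Step 7: w='ab' (idx 6), next='a' -> output (6, 'a'), add 'aba' as idx 7
Step 8: w='a' (idx 2), end of input -> output (2, '')


Encoded: [(0, 'b'), (0, 'a'), (1, 'b'), (1, 'a'), (2, 'a'), (2, 'b'), (6, 'a'), (2, '')]


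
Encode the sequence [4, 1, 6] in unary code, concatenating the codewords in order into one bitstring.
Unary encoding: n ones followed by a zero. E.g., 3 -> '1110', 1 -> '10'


Encode each number as n ones followed by a terminating 0:
  4 -> 11110 (5 bits)
  1 -> 10 (2 bits)
  6 -> 1111110 (7 bits)
Total length = 5 + 2 + 7 = 14 bits.

Unary([4, 1, 6]) = 11110101111110 (14 bits)


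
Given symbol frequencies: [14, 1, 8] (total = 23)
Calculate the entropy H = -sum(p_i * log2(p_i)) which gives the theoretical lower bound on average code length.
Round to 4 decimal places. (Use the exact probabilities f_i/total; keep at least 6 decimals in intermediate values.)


Per-symbol terms -p_i * log2(p_i) with p_i = f_i/23:
  p = 14/23 = 0.608696: log2(p) = -0.716207, -p*log2(p) = 0.435952
  p = 1/23 = 0.043478: log2(p) = -4.523562, -p*log2(p) = 0.196677
  p = 8/23 = 0.347826: log2(p) = -1.523562, -p*log2(p) = 0.529935
H = 0.435952 + 0.196677 + 0.529935 = 1.162564

H = 1.1626 bits/symbol


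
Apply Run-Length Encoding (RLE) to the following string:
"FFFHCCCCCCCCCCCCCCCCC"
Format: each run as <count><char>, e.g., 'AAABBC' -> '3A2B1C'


Scanning runs left to right:
  i=0: run of 'F' x 3 -> '3F'
  i=3: run of 'H' x 1 -> '1H'
  i=4: run of 'C' x 17 -> '17C'

RLE = 3F1H17C


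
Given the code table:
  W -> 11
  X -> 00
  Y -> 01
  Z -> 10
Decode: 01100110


Decoding:
01 -> Y
10 -> Z
01 -> Y
10 -> Z


Result: YZYZ


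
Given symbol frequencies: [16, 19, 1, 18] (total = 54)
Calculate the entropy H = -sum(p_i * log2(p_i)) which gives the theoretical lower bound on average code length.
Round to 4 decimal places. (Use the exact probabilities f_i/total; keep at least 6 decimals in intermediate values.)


Per-symbol terms -p_i * log2(p_i) with p_i = f_i/54:
  p = 16/54 = 0.296296: log2(p) = -1.754888, -p*log2(p) = 0.519967
  p = 19/54 = 0.351852: log2(p) = -1.506960, -p*log2(p) = 0.530227
  p = 1/54 = 0.018519: log2(p) = -5.754888, -p*log2(p) = 0.106572
  p = 18/54 = 0.333333: log2(p) = -1.584963, -p*log2(p) = 0.528321
H = 0.519967 + 0.530227 + 0.106572 + 0.528321 = 1.685087

H = 1.6851 bits/symbol


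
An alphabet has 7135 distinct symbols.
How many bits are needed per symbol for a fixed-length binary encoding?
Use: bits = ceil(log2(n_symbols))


log2(7135) = 12.8007
Bracket: 2^12 = 4096 < 7135 <= 2^13 = 8192
So ceil(log2(7135)) = 13

bits = ceil(log2(7135)) = ceil(12.8007) = 13 bits


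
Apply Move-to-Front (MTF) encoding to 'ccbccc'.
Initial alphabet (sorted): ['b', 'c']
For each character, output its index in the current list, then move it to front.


MTF encoding:
'c': index 1 in ['b', 'c'] -> ['c', 'b']
'c': index 0 in ['c', 'b'] -> ['c', 'b']
'b': index 1 in ['c', 'b'] -> ['b', 'c']
'c': index 1 in ['b', 'c'] -> ['c', 'b']
'c': index 0 in ['c', 'b'] -> ['c', 'b']
'c': index 0 in ['c', 'b'] -> ['c', 'b']


Output: [1, 0, 1, 1, 0, 0]


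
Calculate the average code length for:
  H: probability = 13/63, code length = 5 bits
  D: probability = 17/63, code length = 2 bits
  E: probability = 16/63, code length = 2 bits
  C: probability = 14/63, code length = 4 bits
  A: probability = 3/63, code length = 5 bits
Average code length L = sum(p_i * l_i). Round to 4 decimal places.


Weighted contributions p_i * l_i:
  H: (13/63) * 5 = 65/63
  D: (17/63) * 2 = 34/63
  E: (16/63) * 2 = 32/63
  C: (14/63) * 4 = 56/63
  A: (3/63) * 5 = 15/63
Sum = (65 + 34 + 32 + 56 + 15)/63 = 202/63

L = 202/63 = 3.2063 bits/symbol


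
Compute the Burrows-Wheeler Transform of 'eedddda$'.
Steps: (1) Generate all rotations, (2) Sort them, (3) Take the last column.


Rotations (sorted):
  0: $eedddda -> last char: a
  1: a$eedddd -> last char: d
  2: da$eeddd -> last char: d
  3: dda$eedd -> last char: d
  4: ddda$eed -> last char: d
  5: dddda$ee -> last char: e
  6: edddda$e -> last char: e
  7: eedddda$ -> last char: $


BWT = addddee$


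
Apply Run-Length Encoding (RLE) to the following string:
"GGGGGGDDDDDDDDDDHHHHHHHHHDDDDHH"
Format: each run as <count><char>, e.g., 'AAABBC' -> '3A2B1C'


Scanning runs left to right:
  i=0: run of 'G' x 6 -> '6G'
  i=6: run of 'D' x 10 -> '10D'
  i=16: run of 'H' x 9 -> '9H'
  i=25: run of 'D' x 4 -> '4D'
  i=29: run of 'H' x 2 -> '2H'

RLE = 6G10D9H4D2H


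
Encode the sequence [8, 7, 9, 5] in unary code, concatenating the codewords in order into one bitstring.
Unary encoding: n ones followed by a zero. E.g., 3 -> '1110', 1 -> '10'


Encode each number as n ones followed by a terminating 0:
  8 -> 111111110 (9 bits)
  7 -> 11111110 (8 bits)
  9 -> 1111111110 (10 bits)
  5 -> 111110 (6 bits)
Total length = 9 + 8 + 10 + 6 = 33 bits.

Unary([8, 7, 9, 5]) = 111111110111111101111111110111110 (33 bits)


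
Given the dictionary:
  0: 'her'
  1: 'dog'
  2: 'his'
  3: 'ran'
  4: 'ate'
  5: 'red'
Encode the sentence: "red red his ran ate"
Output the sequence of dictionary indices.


Look up each word in the dictionary:
  'red' -> 5
  'red' -> 5
  'his' -> 2
  'ran' -> 3
  'ate' -> 4

Encoded: [5, 5, 2, 3, 4]


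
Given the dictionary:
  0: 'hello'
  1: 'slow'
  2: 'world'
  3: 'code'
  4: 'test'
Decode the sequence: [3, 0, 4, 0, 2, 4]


Look up each index in the dictionary:
  3 -> 'code'
  0 -> 'hello'
  4 -> 'test'
  0 -> 'hello'
  2 -> 'world'
  4 -> 'test'

Decoded: "code hello test hello world test"


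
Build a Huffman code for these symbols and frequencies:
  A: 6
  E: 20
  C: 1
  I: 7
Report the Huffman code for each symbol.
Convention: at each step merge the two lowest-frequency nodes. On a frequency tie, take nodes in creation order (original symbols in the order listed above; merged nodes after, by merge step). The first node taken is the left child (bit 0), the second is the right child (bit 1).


Huffman tree construction:
Step 1: Merge C(1) + A(6) = 7
Step 2: Merge I(7) + (C+A)(7) = 14
Step 3: Merge (I+(C+A))(14) + E(20) = 34
Read each symbol's code off the tree from the root (left child = 0, right child = 1).

Codes:
  A: 011 (length 3)
  E: 1 (length 1)
  C: 010 (length 3)
  I: 00 (length 2)
Average code length: 55/34 = 1.6176 bits/symbol


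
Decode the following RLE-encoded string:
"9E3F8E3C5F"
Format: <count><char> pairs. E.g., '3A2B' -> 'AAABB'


Expanding each <count><char> pair:
  9E -> 'EEEEEEEEE'
  3F -> 'FFF'
  8E -> 'EEEEEEEE'
  3C -> 'CCC'
  5F -> 'FFFFF'

Decoded = EEEEEEEEEFFFEEEEEEEECCCFFFFF


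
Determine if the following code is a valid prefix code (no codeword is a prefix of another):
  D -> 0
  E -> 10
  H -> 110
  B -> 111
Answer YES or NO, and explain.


Checking each pair (does one codeword prefix another?):
  D='0' vs E='10': no prefix
  D='0' vs H='110': no prefix
  D='0' vs B='111': no prefix
  E='10' vs D='0': no prefix
  E='10' vs H='110': no prefix
  E='10' vs B='111': no prefix
  H='110' vs D='0': no prefix
  H='110' vs E='10': no prefix
  H='110' vs B='111': no prefix
  B='111' vs D='0': no prefix
  B='111' vs E='10': no prefix
  B='111' vs H='110': no prefix
No violation found over all pairs.

YES -- this is a valid prefix code. No codeword is a prefix of any other codeword.


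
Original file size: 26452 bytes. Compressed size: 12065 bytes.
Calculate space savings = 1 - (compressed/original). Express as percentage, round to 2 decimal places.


ratio = compressed/original = 12065/26452 = 0.456109
savings = 1 - ratio = 1 - 0.456109 = 0.543891
as a percentage: 0.543891 * 100 = 54.39%

Space savings = 1 - 12065/26452 = 54.39%


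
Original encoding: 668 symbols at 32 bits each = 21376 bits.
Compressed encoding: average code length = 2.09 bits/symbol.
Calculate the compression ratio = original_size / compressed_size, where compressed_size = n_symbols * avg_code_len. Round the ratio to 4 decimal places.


original_size = n_symbols * orig_bits = 668 * 32 = 21376 bits
compressed_size = n_symbols * avg_code_len = 668 * 2.09 = 1396.12 bits
ratio = original_size / compressed_size = 21376 / 1396.12 = 15.311

Compression ratio = 15.311


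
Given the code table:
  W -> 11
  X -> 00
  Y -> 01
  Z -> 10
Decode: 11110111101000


Decoding:
11 -> W
11 -> W
01 -> Y
11 -> W
10 -> Z
10 -> Z
00 -> X


Result: WWYWZZX


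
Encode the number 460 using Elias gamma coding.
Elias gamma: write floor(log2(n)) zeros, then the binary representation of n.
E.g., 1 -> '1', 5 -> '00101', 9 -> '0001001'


num_bits = floor(log2(460)) + 1 = 9
leading_zeros = num_bits - 1 = 8
binary(460) = 111001100

Elias gamma(460) = '00000000' + '111001100' = 00000000111001100 (17 bits)


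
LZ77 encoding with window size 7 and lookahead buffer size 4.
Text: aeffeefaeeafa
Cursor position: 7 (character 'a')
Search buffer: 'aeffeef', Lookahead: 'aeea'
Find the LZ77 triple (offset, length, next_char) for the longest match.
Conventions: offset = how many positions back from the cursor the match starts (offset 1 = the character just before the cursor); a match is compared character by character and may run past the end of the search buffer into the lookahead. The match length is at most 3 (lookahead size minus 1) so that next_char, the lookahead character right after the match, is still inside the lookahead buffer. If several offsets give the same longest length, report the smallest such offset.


Try each offset into the search buffer:
  offset=1 (pos 6, char 'f'): match length 0
  offset=2 (pos 5, char 'e'): match length 0
  offset=3 (pos 4, char 'e'): match length 0
  offset=4 (pos 3, char 'f'): match length 0
  offset=5 (pos 2, char 'f'): match length 0
  offset=6 (pos 1, char 'e'): match length 0
  offset=7 (pos 0, char 'a'): match length 2
Longest match has length 2 at offset 7.
next_char = character at position 7 + 2 = 9 -> 'e'

Best match: offset=7, length=2 (matching 'ae' starting at position 0)
LZ77 triple: (7, 2, 'e')


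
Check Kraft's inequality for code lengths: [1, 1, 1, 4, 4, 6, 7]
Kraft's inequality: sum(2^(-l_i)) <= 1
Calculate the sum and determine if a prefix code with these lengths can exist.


Sum = 2^(-1) + 2^(-1) + 2^(-1) + 2^(-4) + 2^(-4) + 2^(-6) + 2^(-7)
    = 0.5 + 0.5 + 0.5 + 0.0625 + 0.0625 + 0.015625 + 0.0078125
    = 211/128 = 1.6484375
Since 1.6484375 > 1, Kraft's inequality is NOT satisfied.
A prefix code with these lengths CANNOT exist.

Kraft sum = 1.6484375. Not satisfied.


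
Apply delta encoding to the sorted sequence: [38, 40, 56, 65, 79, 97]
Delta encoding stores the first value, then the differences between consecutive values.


First value: 38
Deltas:
  40 - 38 = 2
  56 - 40 = 16
  65 - 56 = 9
  79 - 65 = 14
  97 - 79 = 18


Delta encoded: [38, 2, 16, 9, 14, 18]


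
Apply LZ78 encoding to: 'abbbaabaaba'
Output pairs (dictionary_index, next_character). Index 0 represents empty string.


LZ78 encoding steps:
Dictionary: {0: ''}
Step 1: w='' (idx 0), next='a' -> output (0, 'a'), add 'a' as idx 1
Step 2: w='' (idx 0), next='b' -> output (0, 'b'), add 'b' as idx 2
Step 3: w='b' (idx 2), next='b' -> output (2, 'b'), add 'bb' as idx 3
Step 4: w='a' (idx 1), next='a' -> output (1, 'a'), add 'aa' as idx 4
Step 5: w='b' (idx 2), next='a' -> output (2, 'a'), add 'ba' as idx 5
Step 6: w='a' (idx 1), next='b' -> output (1, 'b'), add 'ab' as idx 6
Step 7: w='a' (idx 1), end of input -> output (1, '')


Encoded: [(0, 'a'), (0, 'b'), (2, 'b'), (1, 'a'), (2, 'a'), (1, 'b'), (1, '')]


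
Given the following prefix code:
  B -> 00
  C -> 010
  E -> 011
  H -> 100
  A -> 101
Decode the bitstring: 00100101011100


Decoding step by step:
Bits 00 -> B
Bits 100 -> H
Bits 101 -> A
Bits 011 -> E
Bits 100 -> H


Decoded message: BHAEH


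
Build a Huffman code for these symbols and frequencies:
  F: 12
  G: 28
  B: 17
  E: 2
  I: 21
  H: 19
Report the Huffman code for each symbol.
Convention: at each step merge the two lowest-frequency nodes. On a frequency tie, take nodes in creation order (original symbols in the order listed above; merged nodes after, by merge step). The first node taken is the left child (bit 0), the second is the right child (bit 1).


Huffman tree construction:
Step 1: Merge E(2) + F(12) = 14
Step 2: Merge (E+F)(14) + B(17) = 31
Step 3: Merge H(19) + I(21) = 40
Step 4: Merge G(28) + ((E+F)+B)(31) = 59
Step 5: Merge (H+I)(40) + (G+((E+F)+B))(59) = 99
Read each symbol's code off the tree from the root (left child = 0, right child = 1).

Codes:
  F: 1101 (length 4)
  G: 10 (length 2)
  B: 111 (length 3)
  E: 1100 (length 4)
  I: 01 (length 2)
  H: 00 (length 2)
Average code length: 243/99 = 2.4545 bits/symbol
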